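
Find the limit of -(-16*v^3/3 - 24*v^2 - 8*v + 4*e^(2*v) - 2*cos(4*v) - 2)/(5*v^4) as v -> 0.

56/15

Substitution gives 0/0 (the numerator vanishes to order 4).
Expand each term to order v^4: the coefficient of v^4 in -2·cos(4v) is -64/3 and in 4·e^(2v) is 8/3.
Lower-order terms cancel with the polynomial part, so the numerator is (-56/3)·v^4 + o(v^4), and the limit is (-56/3)/(-5) = 56/15.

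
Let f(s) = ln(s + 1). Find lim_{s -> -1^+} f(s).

As s → -1⁺, s + 1 → 0⁺ and ln(s + 1) → −∞.
Multiplying by 1 gives -∞.

-∞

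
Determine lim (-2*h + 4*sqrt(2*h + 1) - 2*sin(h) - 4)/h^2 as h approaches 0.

Substitution gives 0/0; apply L'Hôpital's rule 2 times.
After differentiating numerator and denominator 2 times the quotient is (2*sin(h) - 4/(2*h + 1)^(3/2))/(2); at h = 0 this is -2.

-2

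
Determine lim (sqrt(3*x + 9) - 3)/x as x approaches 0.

A 0/0 form; rationalise with √(9 + 3x) + √9. This collapses the numerator to 3x, leaving 3/(√(9 + 3x) + √9) → 3/(2√9) = 1/2.

1/2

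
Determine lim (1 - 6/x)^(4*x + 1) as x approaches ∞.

e^(-24)

Write it as [(1 - 6/x)^x]^(4) · (1 - 6/x)^(1). The bracketed term tends to e^(-6) and the second factor to 1, so the limit is e^(-24).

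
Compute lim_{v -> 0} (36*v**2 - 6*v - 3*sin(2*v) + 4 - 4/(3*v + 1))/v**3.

Substitution gives 0/0 (the numerator vanishes to order 3).
Expand each term to order v^3: the coefficient of v^3 in -3·sin(2v) is 4 and in -4·1/(1 + 3v) is 108.
Lower-order terms cancel with the polynomial part, so the numerator is (112)·v^3 + o(v^3), and the limit is (112)/(1) = 112.

112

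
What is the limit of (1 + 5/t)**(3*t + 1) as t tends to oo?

e^(15)

Let L be the limit and take ln: ln L = lim (3t + 1)·ln(1 + 5/t) = lim (3t + 1)·(5/t + O(1/t²)) = 15.
Hence L = e^(15).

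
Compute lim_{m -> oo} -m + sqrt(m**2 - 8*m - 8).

An ∞ − ∞ form. Rationalising with the conjugate, the difference becomes (-8m - 8) / (√(m^2 - 8*m - 8) + m).
For large m the denominator behaves like 2·m, so the quotient tends to -8/2 = -4.

-4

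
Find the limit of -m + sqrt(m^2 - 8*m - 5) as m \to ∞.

-4

An ∞ − ∞ form. Rationalising with the conjugate, the difference becomes (-8m - 5) / (√(m^2 - 8*m - 5) + m).
For large m the denominator behaves like 2·m, so the quotient tends to -8/2 = -4.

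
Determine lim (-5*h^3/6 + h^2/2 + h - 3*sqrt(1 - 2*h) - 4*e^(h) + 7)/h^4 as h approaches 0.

Substitution gives 0/0; apply L'Hôpital's rule 4 times.
After differentiating numerator and denominator 4 times the quotient is (-4*e^(h) + 45/(1 - 2*h)^(7/2))/(24); at h = 0 this is 41/24.

41/24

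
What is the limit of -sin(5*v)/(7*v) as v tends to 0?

Substitution gives 0/0.
Write it as (5/(-7))·sin(5v)/(5v); since sin(u)/u → 1, the limit is -5/7.

-5/7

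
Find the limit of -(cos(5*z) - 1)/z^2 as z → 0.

25/2

Direct substitution gives 0/0.
Apply L'Hôpital: lim (-5*sin(5*z))/(-2*z), still 0/0.
After 2 applications of L'Hôpital's rule the quotient is (-25*cos(5*z))/(-2); substituting z = 0 gives 25/2.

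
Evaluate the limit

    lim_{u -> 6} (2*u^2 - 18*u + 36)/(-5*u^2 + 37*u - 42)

Since u = 6 makes numerator and denominator zero, (u - 6) divides both.
Cancelling it gives (2*u - 6)/(7 - 5*u); now plug in u = 6 to get -6/23.

-6/23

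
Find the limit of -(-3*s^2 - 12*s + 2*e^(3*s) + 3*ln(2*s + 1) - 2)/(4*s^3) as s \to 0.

-17/4

Substitution gives 0/0; apply L'Hôpital's rule 3 times.
After differentiating numerator and denominator 3 times the quotient is (54*e^(3*s) + 48/(2*s + 1)^3)/(-24); at s = 0 this is -17/4.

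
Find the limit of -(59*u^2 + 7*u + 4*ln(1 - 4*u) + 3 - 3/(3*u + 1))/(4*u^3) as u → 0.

13/12

Substitution gives 0/0 (the numerator vanishes to order 3).
Expand each term to order u^3: the coefficient of u^3 in -3·1/(1 + 3u) is 81 and in 4·ln(1 - 4u) is -256/3.
Lower-order terms cancel with the polynomial part, so the numerator is (-13/3)·u^3 + o(u^3), and the limit is (-13/3)/(-4) = 13/12.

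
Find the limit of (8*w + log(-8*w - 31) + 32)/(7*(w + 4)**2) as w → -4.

-32/7

Direct substitution gives 0/0.
Apply L'Hôpital: lim (8 - 8/(-8*w - 31))/(14*w + 56), still 0/0.
After 2 applications of L'Hôpital's rule the quotient is (-64/(-8*w - 31)^2)/(14); substituting w = -4 gives -32/7.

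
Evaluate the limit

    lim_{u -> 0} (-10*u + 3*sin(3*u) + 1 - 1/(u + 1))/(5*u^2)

-1/5

Substitution gives 0/0 (the numerator vanishes to order 2).
Expand each term to order u^2: the coefficient of u^2 in 3·sin(3u) is 0 and in −1/(1 + u) is -1.
Lower-order terms cancel with the polynomial part, so the numerator is (-1)·u^2 + o(u^2), and the limit is (-1)/(5) = -1/5.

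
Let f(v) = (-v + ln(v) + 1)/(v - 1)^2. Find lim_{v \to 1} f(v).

-1/2

Direct substitution gives 0/0.
Apply L'Hôpital: lim (-1 + 1/v)/(2*v - 2), still 0/0.
After 2 applications of L'Hôpital's rule the quotient is (-1/v^2)/(2); substituting v = 1 gives -1/2.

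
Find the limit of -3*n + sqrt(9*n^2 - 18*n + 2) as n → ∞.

An ∞ − ∞ form. Rationalising with the conjugate, the difference becomes (-18n + 2) / (√(9*n^2 - 18*n + 2) + 3n).
For large n the denominator behaves like 2·3n, so the quotient tends to -18/6 = -3.

-3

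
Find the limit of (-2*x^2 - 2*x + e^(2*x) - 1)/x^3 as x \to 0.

4/3

Direct substitution gives 0/0.
Apply L'Hôpital: lim (-4*x + 2*e^(2*x) - 2)/(3*x^2), still 0/0.
Apply L'Hôpital: lim (4*e^(2*x) - 4)/(6*x), still 0/0.
After 3 applications of L'Hôpital's rule the quotient is (8*e^(2*x))/(6); substituting x = 0 gives 4/3.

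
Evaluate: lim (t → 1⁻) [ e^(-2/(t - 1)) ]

∞

As t → 1⁻, -2/(t - 1) → +∞, so e^(-2/(t - 1)) → ∞.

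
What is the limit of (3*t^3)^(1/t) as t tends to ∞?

1

Base → ∞ and exponent → 0: an ∞^0 form.
Take logs: (1/t)·ln(3·t^3) = (ln 3 + 3·ln t)/t → 0.
So the limit is e^0 = 1.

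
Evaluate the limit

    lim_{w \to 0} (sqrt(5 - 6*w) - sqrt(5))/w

-3*√(5)/5

Substitution gives 0/0. Multiply numerator and denominator by the conjugate √(5 - 6w) + √5.
The numerator becomes (5 - 6w) − 5 = -6w, so the expression simplifies to -6/(√(5 - 6w) + √5).
Letting w → 0 gives -6/(2√5) = -3*√(5)/5.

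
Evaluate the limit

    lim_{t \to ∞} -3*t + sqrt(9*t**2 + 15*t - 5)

5/2

This has the form ∞ − ∞. Multiply and divide by the conjugate √(9*t^2 + 15*t - 5) + 3t.
That gives (15t - 5) / (√(9*t^2 + 15*t - 5) + 3t).
Divide numerator and denominator by t: the limit is 15/(2·3) = 5/2.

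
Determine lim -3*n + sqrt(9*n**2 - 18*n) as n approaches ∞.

This has the form ∞ − ∞. Multiply and divide by the conjugate √(9*n^2 - 18*n) + 3n.
That gives (-18n) / (√(9*n^2 - 18*n) + 3n).
Divide numerator and denominator by n: the limit is -18/(2·3) = -3.

-3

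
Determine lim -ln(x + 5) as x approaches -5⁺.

As x → -5⁺, x + 5 → 0⁺ and ln(x + 5) → −∞.
Multiplying by -1 gives ∞.

∞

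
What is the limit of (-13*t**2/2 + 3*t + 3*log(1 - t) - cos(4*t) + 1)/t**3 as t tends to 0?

Substitution gives 0/0 (the numerator vanishes to order 3).
Expand each term to order t^3: the coefficient of t^3 in −cos(4t) is 0 and in 3·ln(1 - t) is -1.
Lower-order terms cancel with the polynomial part, so the numerator is (-1)·t^3 + o(t^3), and the limit is (-1)/(1) = -1.

-1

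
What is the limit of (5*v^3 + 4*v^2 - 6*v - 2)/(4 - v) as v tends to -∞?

-∞

The numerator has higher degree (3 > 1); the quotient behaves like (5/(-1))·v^2 for large |v|.
As v → −∞ this diverges to -∞.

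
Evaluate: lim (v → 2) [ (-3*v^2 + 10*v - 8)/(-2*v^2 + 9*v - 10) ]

-2

Since v = 2 makes numerator and denominator zero, (v - 2) divides both.
Cancelling it gives (4 - 3*v)/(5 - 2*v); now plug in v = 2 to get -2.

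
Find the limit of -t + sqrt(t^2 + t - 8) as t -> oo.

This has the form ∞ − ∞. Multiply and divide by the conjugate √(t^2 + t - 8) + t.
That gives (t - 8) / (√(t^2 + t - 8) + t).
Divide numerator and denominator by t: the limit is 1/(2·1) = 1/2.

1/2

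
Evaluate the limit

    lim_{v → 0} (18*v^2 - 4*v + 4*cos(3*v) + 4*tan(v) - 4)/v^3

Substitution gives 0/0; apply L'Hôpital's rule 3 times.
After differentiating numerator and denominator 3 times the quotient is (108*sin(3*v) + 24*tan(v)^4 + 32*tan(v)^2 + 8)/(6); at v = 0 this is 4/3.

4/3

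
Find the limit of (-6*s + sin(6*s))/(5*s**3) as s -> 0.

Direct substitution gives 0/0.
Apply L'Hôpital: lim (6*cos(6*s) - 6)/(15*s^2), still 0/0.
Apply L'Hôpital: lim (-36*sin(6*s))/(30*s), still 0/0.
After 3 applications of L'Hôpital's rule the quotient is (-216*cos(6*s))/(30); substituting s = 0 gives -36/5.

-36/5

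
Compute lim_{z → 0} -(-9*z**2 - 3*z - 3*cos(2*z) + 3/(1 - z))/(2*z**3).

Substitution gives 0/0; apply L'Hôpital's rule 3 times.
After differentiating numerator and denominator 3 times the quotient is (-24*sin(2*z) + 18/(z - 1)^4)/(-12); at z = 0 this is -3/2.

-3/2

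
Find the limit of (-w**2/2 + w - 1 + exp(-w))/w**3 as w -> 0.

-1/6

Direct substitution gives 0/0.
Apply L'Hôpital: lim (-w + 1 - e^(-w))/(3*w^2), still 0/0.
Apply L'Hôpital: lim (-1 + e^(-w))/(6*w), still 0/0.
After 3 applications of L'Hôpital's rule the quotient is (-e^(-w))/(6); substituting w = 0 gives -1/6.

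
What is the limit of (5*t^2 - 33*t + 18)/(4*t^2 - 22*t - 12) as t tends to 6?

27/26

Direct substitution gives 0/0, so factor. Both numerator and denominator have (t - 6) as a factor.
After cancelling, the expression reduces to (5*t - 3)/(4*t + 2).
Substituting t = 6 gives 27/26.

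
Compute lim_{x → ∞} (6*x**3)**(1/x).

1

Base → ∞ and exponent → 0: an ∞^0 form.
Take logs: (1/x)·ln(6·x^3) = (ln 6 + 3·ln x)/x → 0.
So the limit is e^0 = 1.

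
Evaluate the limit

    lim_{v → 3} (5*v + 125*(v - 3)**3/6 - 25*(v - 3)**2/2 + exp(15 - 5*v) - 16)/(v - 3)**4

Direct substitution gives 0/0.
Apply L'Hôpital: lim (-25*v + 125*(v - 3)^2/2 - 5*e^(15 - 5*v) + 80)/(4*(v - 3)^3), still 0/0.
Apply L'Hôpital: lim (125*v + 25*e^(15 - 5*v) - 400)/(12*(v - 3)^2), still 0/0.
Apply L'Hôpital: lim (125 - 125*e^(15 - 5*v))/(24*v - 72), still 0/0.
After 4 applications of L'Hôpital's rule the quotient is (625*e^(15 - 5*v))/(24); substituting v = 3 gives 625/24.

625/24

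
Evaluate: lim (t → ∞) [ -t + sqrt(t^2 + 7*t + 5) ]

An ∞ − ∞ form. Rationalising with the conjugate, the difference becomes (7t + 5) / (√(t^2 + 7*t + 5) + t).
For large t the denominator behaves like 2·t, so the quotient tends to 7/2 = 7/2.

7/2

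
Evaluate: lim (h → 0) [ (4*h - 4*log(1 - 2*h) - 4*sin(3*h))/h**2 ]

Substitution gives 0/0; apply L'Hôpital's rule 2 times.
After differentiating numerator and denominator 2 times the quotient is (36*sin(3*h) + 16/(2*h - 1)^2)/(2); at h = 0 this is 8.

8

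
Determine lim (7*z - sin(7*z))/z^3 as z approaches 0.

Direct substitution gives 0/0.
Apply L'Hôpital: lim (7 - 7*cos(7*z))/(3*z^2), still 0/0.
Apply L'Hôpital: lim (49*sin(7*z))/(6*z), still 0/0.
After 3 applications of L'Hôpital's rule the quotient is (343*cos(7*z))/(6); substituting z = 0 gives 343/6.

343/6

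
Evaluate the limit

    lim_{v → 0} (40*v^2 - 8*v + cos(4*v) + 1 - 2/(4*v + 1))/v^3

Substitution gives 0/0 (the numerator vanishes to order 3).
Expand each term to order v^3: the coefficient of v^3 in cos(4v) is 0 and in -2·1/(1 + 4v) is 128.
Lower-order terms cancel with the polynomial part, so the numerator is (128)·v^3 + o(v^3), and the limit is (128)/(1) = 128.

128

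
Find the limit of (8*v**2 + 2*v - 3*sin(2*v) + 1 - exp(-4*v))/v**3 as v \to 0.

Substitution gives 0/0; apply L'Hôpital's rule 3 times.
After differentiating numerator and denominator 3 times the quotient is (24*cos(2*v) + 64*e^(-4*v))/(6); at v = 0 this is 44/3.

44/3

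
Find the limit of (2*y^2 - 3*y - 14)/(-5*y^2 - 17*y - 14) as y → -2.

Since y = -2 makes numerator and denominator zero, (y + 2) divides both.
Cancelling it gives (2*y - 7)/(-5*y - 7); now plug in y = -2 to get -11/3.

-11/3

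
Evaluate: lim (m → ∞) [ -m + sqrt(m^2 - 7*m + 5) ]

This has the form ∞ − ∞. Multiply and divide by the conjugate √(m^2 - 7*m + 5) + m.
That gives (-7m + 5) / (√(m^2 - 7*m + 5) + m).
Divide numerator and denominator by m: the limit is -7/(2·1) = -7/2.

-7/2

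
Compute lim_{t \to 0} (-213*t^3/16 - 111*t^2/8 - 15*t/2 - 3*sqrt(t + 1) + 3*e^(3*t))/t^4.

1311/128

Substitution gives 0/0; apply L'Hôpital's rule 4 times.
After differentiating numerator and denominator 4 times the quotient is (243*e^(3*t) + 45/(16*(t + 1)^(7/2)))/(24); at t = 0 this is 1311/128.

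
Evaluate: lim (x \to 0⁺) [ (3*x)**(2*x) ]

Base → 0⁺ and exponent → 0⁺: a 0^0 form.
Take logs: 2x·ln(3x). This is 0·(−∞); rewriting as ln(3x)/(1/(2x)) and applying L'Hôpital gives 0.
Hence the limit is e^0 = 1.

1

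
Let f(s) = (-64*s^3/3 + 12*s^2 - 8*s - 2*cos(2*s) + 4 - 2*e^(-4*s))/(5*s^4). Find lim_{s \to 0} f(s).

Substitution gives 0/0 (the numerator vanishes to order 4).
Expand each term to order s^4: the coefficient of s^4 in -2·e^(-4s) is -64/3 and in -2·cos(2s) is -4/3.
Lower-order terms cancel with the polynomial part, so the numerator is (-68/3)·s^4 + o(s^4), and the limit is (-68/3)/(5) = -68/15.

-68/15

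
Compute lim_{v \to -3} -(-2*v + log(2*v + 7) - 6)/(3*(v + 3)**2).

Direct substitution gives 0/0.
Apply L'Hôpital: lim (-2 + 2/(2*v + 7))/(-6*v - 18), still 0/0.
After 2 applications of L'Hôpital's rule the quotient is (-4/(2*v + 7)^2)/(-6); substituting v = -3 gives 2/3.

2/3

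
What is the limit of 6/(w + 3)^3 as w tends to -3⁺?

As w → -3⁺, (w + 3) → 0⁺, so (w + 3)^3 → 0⁺ and 6/(w + 3)^3 → ∞.

∞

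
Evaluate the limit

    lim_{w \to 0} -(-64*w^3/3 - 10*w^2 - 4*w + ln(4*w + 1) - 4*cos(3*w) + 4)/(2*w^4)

155/4

Substitution gives 0/0 (the numerator vanishes to order 4).
Expand each term to order w^4: the coefficient of w^4 in ln(1 + 4w) is -64 and in -4·cos(3w) is -27/2.
Lower-order terms cancel with the polynomial part, so the numerator is (-155/2)·w^4 + o(w^4), and the limit is (-155/2)/(-2) = 155/4.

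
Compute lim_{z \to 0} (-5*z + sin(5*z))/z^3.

Direct substitution gives 0/0.
Apply L'Hôpital: lim (5*cos(5*z) - 5)/(3*z^2), still 0/0.
Apply L'Hôpital: lim (-25*sin(5*z))/(6*z), still 0/0.
After 3 applications of L'Hôpital's rule the quotient is (-125*cos(5*z))/(6); substituting z = 0 gives -125/6.

-125/6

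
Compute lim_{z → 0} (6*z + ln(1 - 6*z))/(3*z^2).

Direct substitution gives 0/0.
Apply L'Hôpital: lim (6 - 6/(1 - 6*z))/(6*z), still 0/0.
After 2 applications of L'Hôpital's rule the quotient is (-36/(1 - 6*z)^2)/(6); substituting z = 0 gives -6.

-6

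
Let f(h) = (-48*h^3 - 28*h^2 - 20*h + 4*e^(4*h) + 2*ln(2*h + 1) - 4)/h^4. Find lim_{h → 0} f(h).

Substitution gives 0/0 (the numerator vanishes to order 4).
Expand each term to order h^4: the coefficient of h^4 in 2·ln(1 + 2h) is -8 and in 4·e^(4h) is 128/3.
Lower-order terms cancel with the polynomial part, so the numerator is (104/3)·h^4 + o(h^4), and the limit is (104/3)/(1) = 104/3.

104/3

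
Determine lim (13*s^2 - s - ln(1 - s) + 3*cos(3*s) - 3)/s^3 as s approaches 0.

Substitution gives 0/0; apply L'Hôpital's rule 3 times.
After differentiating numerator and denominator 3 times the quotient is (81*sin(3*s) - 2/(s - 1)^3)/(6); at s = 0 this is 1/3.

1/3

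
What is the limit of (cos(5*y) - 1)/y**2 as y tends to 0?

Direct substitution gives 0/0.
Apply L'Hôpital: lim (-5*sin(5*y))/(2*y), still 0/0.
After 2 applications of L'Hôpital's rule the quotient is (-25*cos(5*y))/(2); substituting y = 0 gives -25/2.

-25/2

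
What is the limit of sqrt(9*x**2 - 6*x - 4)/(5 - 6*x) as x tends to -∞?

1/2

For large |x|, √(9*x^2 - 6*x - 4) ≈ √9·|x| and the denominator ≈ -6x.
Since x → −∞, |x| = −x, giving −√9/(-6) = 1/2.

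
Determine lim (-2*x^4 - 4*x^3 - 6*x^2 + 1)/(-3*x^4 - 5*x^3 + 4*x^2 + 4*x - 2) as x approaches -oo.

Numerator and denominator both have degree 4.
Dividing every term by x^4, all lower-order terms vanish and the limit is the ratio of leading coefficients, -2/(-3) = 2/3.

2/3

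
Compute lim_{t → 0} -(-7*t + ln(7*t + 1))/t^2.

Direct substitution gives 0/0.
Apply L'Hôpital: lim (-7 + 7/(7*t + 1))/(-2*t), still 0/0.
After 2 applications of L'Hôpital's rule the quotient is (-49/(7*t + 1)^2)/(-2); substituting t = 0 gives 49/2.

49/2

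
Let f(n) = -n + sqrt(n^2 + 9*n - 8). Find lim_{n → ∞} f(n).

9/2

An ∞ − ∞ form. Rationalising with the conjugate, the difference becomes (9n - 8) / (√(n^2 + 9*n - 8) + n).
For large n the denominator behaves like 2·n, so the quotient tends to 9/2 = 9/2.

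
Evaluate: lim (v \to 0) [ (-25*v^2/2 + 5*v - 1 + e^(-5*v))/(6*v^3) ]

-125/36

Direct substitution gives 0/0.
Apply L'Hôpital: lim (-25*v + 5 - 5*e^(-5*v))/(18*v^2), still 0/0.
Apply L'Hôpital: lim (-25 + 25*e^(-5*v))/(36*v), still 0/0.
After 3 applications of L'Hôpital's rule the quotient is (-125*e^(-5*v))/(36); substituting v = 0 gives -125/36.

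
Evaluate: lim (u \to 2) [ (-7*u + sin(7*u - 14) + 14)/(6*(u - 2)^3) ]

-343/36

Direct substitution gives 0/0.
Apply L'Hôpital: lim (7*cos(7*u - 14) - 7)/(18*(u - 2)^2), still 0/0.
Apply L'Hôpital: lim (-49*sin(7*u - 14))/(36*u - 72), still 0/0.
After 3 applications of L'Hôpital's rule the quotient is (-343*cos(7*u - 14))/(36); substituting u = 2 gives -343/36.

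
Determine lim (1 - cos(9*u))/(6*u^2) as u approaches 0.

Substitution gives 0/0.
Use (1 − cos θ)/θ² → 1/2 with θ = 9u: the limit is 9²/(2·6) = 27/4.

27/4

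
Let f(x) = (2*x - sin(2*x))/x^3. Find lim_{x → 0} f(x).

Direct substitution gives 0/0.
Apply L'Hôpital: lim (2 - 2*cos(2*x))/(3*x^2), still 0/0.
Apply L'Hôpital: lim (4*sin(2*x))/(6*x), still 0/0.
After 3 applications of L'Hôpital's rule the quotient is (8*cos(2*x))/(6); substituting x = 0 gives 4/3.

4/3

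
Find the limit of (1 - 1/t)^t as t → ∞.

e^(-1)

Write it as [(1 - 1/t)^t]^(1) · (1 - 1/t)^(0). The bracketed term tends to e^(-1) and the second factor to 1, so the limit is e^(-1).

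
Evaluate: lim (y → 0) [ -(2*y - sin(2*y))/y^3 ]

Direct substitution gives 0/0.
Apply L'Hôpital: lim (2 - 2*cos(2*y))/(-3*y^2), still 0/0.
Apply L'Hôpital: lim (4*sin(2*y))/(-6*y), still 0/0.
After 3 applications of L'Hôpital's rule the quotient is (8*cos(2*y))/(-6); substituting y = 0 gives -4/3.

-4/3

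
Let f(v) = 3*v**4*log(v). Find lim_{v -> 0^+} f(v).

0

This is a 0·(−∞) form. Rewrite as 3·ln(v) / v^(−4) and apply L'Hôpital:
the derivative quotient is 3·(1/v) / (−4·v^(−5)) = (-3/4)·v^4 → 0.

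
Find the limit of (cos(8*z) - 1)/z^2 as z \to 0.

Direct substitution gives 0/0.
Apply L'Hôpital: lim (-8*sin(8*z))/(2*z), still 0/0.
After 2 applications of L'Hôpital's rule the quotient is (-64*cos(8*z))/(2); substituting z = 0 gives -32.

-32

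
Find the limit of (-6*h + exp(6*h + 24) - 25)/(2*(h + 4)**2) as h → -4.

Direct substitution gives 0/0.
Apply L'Hôpital: lim (6*e^(6*h + 24) - 6)/(4*h + 16), still 0/0.
After 2 applications of L'Hôpital's rule the quotient is (36*e^(6*h + 24))/(4); substituting h = -4 gives 9.

9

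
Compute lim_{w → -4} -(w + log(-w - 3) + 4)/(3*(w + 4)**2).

Direct substitution gives 0/0.
Apply L'Hôpital: lim (1 - 1/(-w - 3))/(-6*w - 24), still 0/0.
After 2 applications of L'Hôpital's rule the quotient is (-1/(-w - 3)^2)/(-6); substituting w = -4 gives 1/6.

1/6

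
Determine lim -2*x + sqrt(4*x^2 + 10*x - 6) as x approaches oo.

5/2

An ∞ − ∞ form. Rationalising with the conjugate, the difference becomes (10x - 6) / (√(4*x^2 + 10*x - 6) + 2x).
For large x the denominator behaves like 2·2x, so the quotient tends to 10/4 = 5/2.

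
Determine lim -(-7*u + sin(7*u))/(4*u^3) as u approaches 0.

Direct substitution gives 0/0.
Apply L'Hôpital: lim (7*cos(7*u) - 7)/(-12*u^2), still 0/0.
Apply L'Hôpital: lim (-49*sin(7*u))/(-24*u), still 0/0.
After 3 applications of L'Hôpital's rule the quotient is (-343*cos(7*u))/(-24); substituting u = 0 gives 343/24.

343/24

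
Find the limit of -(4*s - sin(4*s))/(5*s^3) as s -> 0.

-32/15

Direct substitution gives 0/0.
Apply L'Hôpital: lim (4 - 4*cos(4*s))/(-15*s^2), still 0/0.
Apply L'Hôpital: lim (16*sin(4*s))/(-30*s), still 0/0.
After 3 applications of L'Hôpital's rule the quotient is (64*cos(4*s))/(-30); substituting s = 0 gives -32/15.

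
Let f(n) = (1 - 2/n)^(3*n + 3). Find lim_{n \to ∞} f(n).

The base → 1 and the exponent → ∞: a 1^∞ form.
Take logarithms: (3n + 3)·ln(1 - 2/n). Since ln(1+u) ~ u for small u, this behaves like (3n)·(-2/n) → -6.
So the limit is e^(-6).

e^(-6)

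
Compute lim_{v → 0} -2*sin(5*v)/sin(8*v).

-5/4

Substitution gives 0/0.
Divide numerator and denominator by v: sin(5v)/v → 5 and sin(8v)/v → 8, so the limit is -2·5/8 = -5/4.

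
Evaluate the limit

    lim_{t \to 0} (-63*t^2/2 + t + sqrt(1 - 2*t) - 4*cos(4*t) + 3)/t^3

-1/2

Substitution gives 0/0; apply L'Hôpital's rule 3 times.
After differentiating numerator and denominator 3 times the quotient is (-256*sin(4*t) - 3/(1 - 2*t)^(5/2))/(6); at t = 0 this is -1/2.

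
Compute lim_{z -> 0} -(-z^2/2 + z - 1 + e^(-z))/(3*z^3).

1/18

Direct substitution gives 0/0.
Apply L'Hôpital: lim (-z + 1 - e^(-z))/(-9*z^2), still 0/0.
Apply L'Hôpital: lim (-1 + e^(-z))/(-18*z), still 0/0.
After 3 applications of L'Hôpital's rule the quotient is (-e^(-z))/(-18); substituting z = 0 gives 1/18.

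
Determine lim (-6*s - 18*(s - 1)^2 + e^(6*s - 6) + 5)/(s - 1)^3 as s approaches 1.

Direct substitution gives 0/0.
Apply L'Hôpital: lim (-36*s + 6*e^(6*s - 6) + 30)/(3*(s - 1)^2), still 0/0.
Apply L'Hôpital: lim (36*e^(6*s - 6) - 36)/(6*s - 6), still 0/0.
After 3 applications of L'Hôpital's rule the quotient is (216*e^(6*s - 6))/(6); substituting s = 1 gives 36.

36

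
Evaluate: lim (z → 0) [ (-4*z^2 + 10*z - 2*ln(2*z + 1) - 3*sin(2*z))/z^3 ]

Substitution gives 0/0; apply L'Hôpital's rule 3 times.
After differentiating numerator and denominator 3 times the quotient is (24*cos(2*z) - 32/(2*z + 1)^3)/(6); at z = 0 this is -4/3.

-4/3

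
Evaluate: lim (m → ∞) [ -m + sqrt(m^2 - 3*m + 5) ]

-3/2

This has the form ∞ − ∞. Multiply and divide by the conjugate √(m^2 - 3*m + 5) + m.
That gives (-3m + 5) / (√(m^2 - 3*m + 5) + m).
Divide numerator and denominator by m: the limit is -3/(2·1) = -3/2.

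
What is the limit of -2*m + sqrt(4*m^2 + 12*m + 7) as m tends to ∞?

An ∞ − ∞ form. Rationalising with the conjugate, the difference becomes (12m + 7) / (√(4*m^2 + 12*m + 7) + 2m).
For large m the denominator behaves like 2·2m, so the quotient tends to 12/4 = 3.

3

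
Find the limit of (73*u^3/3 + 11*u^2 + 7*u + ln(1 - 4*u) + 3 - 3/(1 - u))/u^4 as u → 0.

Substitution gives 0/0 (the numerator vanishes to order 4).
Expand each term to order u^4: the coefficient of u^4 in -3·1/(1 - u) is -3 and in ln(1 - 4u) is -64.
Lower-order terms cancel with the polynomial part, so the numerator is (-67)·u^4 + o(u^4), and the limit is (-67)/(1) = -67.

-67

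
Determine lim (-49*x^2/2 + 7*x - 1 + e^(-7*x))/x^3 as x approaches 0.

Direct substitution gives 0/0.
Apply L'Hôpital: lim (-49*x + 7 - 7*e^(-7*x))/(3*x^2), still 0/0.
Apply L'Hôpital: lim (-49 + 49*e^(-7*x))/(6*x), still 0/0.
After 3 applications of L'Hôpital's rule the quotient is (-343*e^(-7*x))/(6); substituting x = 0 gives -343/6.

-343/6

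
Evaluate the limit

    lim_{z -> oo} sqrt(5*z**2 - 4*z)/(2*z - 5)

For large |z|, √(5*z^2 - 4*z) ≈ √5·|z| and the denominator ≈ 2z.
Since z → +∞, |z| = z, giving √5/(2) = √(5)/2.

√(5)/2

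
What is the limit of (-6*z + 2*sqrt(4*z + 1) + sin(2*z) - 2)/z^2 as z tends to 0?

Substitution gives 0/0 (the numerator vanishes to order 2).
Expand each term to order z^2: the coefficient of z^2 in sin(2z) is 0 and in 2·√(1 + 4z) is -4.
Lower-order terms cancel with the polynomial part, so the numerator is (-4)·z^2 + o(z^2), and the limit is (-4)/(1) = -4.

-4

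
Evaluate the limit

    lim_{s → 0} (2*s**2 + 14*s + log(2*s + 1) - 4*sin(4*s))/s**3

136/3

Substitution gives 0/0 (the numerator vanishes to order 3).
Expand each term to order s^3: the coefficient of s^3 in ln(1 + 2s) is 8/3 and in -4·sin(4s) is 128/3.
Lower-order terms cancel with the polynomial part, so the numerator is (136/3)·s^3 + o(s^3), and the limit is (136/3)/(1) = 136/3.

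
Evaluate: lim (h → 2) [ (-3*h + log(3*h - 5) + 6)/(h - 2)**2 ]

Direct substitution gives 0/0.
Apply L'Hôpital: lim (-3 + 3/(3*h - 5))/(2*h - 4), still 0/0.
After 2 applications of L'Hôpital's rule the quotient is (-9/(3*h - 5)^2)/(2); substituting h = 2 gives -9/2.

-9/2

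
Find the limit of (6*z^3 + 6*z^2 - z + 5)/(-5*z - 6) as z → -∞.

The numerator has higher degree (3 > 1); the quotient behaves like (6/(-5))·z^2 for large |z|.
As z → −∞ this diverges to -∞.

-∞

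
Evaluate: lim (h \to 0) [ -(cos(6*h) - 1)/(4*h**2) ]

9/2

Direct substitution gives 0/0.
Apply L'Hôpital: lim (-6*sin(6*h))/(-8*h), still 0/0.
After 2 applications of L'Hôpital's rule the quotient is (-36*cos(6*h))/(-8); substituting h = 0 gives 9/2.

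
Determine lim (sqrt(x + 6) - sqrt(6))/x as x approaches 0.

Substitution gives 0/0. Multiply numerator and denominator by the conjugate √(6 + x) + √6.
The numerator becomes (6 + x) − 6 = x, so the expression simplifies to 1/(√(6 + x) + √6).
Letting x → 0 gives 1/(2√6) = √(6)/12.

√(6)/12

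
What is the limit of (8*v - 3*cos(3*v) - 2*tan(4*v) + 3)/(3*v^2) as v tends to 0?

Substitution gives 0/0; apply L'Hôpital's rule 2 times.
After differentiating numerator and denominator 2 times the quotient is (27*cos(3*v) - 64*tan(4*v)/cos(4*v)^2)/(6); at v = 0 this is 9/2.

9/2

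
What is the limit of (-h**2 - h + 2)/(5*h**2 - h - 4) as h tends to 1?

-1/3

Direct substitution gives 0/0, so factor. Both numerator and denominator have (h - 1) as a factor.
After cancelling, the expression reduces to (-h - 2)/(5*h + 4).
Substituting h = 1 gives -1/3.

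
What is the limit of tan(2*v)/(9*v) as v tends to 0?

Substitution gives 0/0.
Since tan(u)/u → 1 as u → 0, tan(2v)/(2v) → 1 and the limit is 2/9.

2/9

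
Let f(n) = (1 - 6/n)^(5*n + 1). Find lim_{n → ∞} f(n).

e^(-30)

Write it as [(1 - 6/n)^n]^(5) · (1 - 6/n)^(1). The bracketed term tends to e^(-6) and the second factor to 1, so the limit is e^(-30).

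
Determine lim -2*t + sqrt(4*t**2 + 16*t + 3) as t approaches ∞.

An ∞ − ∞ form. Rationalising with the conjugate, the difference becomes (16t + 3) / (√(4*t^2 + 16*t + 3) + 2t).
For large t the denominator behaves like 2·2t, so the quotient tends to 16/4 = 4.

4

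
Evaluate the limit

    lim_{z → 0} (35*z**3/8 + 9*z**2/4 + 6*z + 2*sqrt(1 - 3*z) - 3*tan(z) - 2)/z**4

-405/64

Substitution gives 0/0; apply L'Hôpital's rule 4 times.
After differentiating numerator and denominator 4 times the quotient is (24*tan(z)/cos(z)^2 - 72*tan(z)/cos(z)^4 - 1215/(8*(1 - 3*z)^(7/2)))/(24); at z = 0 this is -405/64.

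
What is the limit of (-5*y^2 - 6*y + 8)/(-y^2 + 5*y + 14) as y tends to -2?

Since y = -2 makes numerator and denominator zero, (y + 2) divides both.
Cancelling it gives (4 - 5*y)/(7 - y); now plug in y = -2 to get 14/9.

14/9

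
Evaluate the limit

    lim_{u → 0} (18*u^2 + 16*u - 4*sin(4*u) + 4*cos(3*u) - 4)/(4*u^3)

Substitution gives 0/0; apply L'Hôpital's rule 3 times.
After differentiating numerator and denominator 3 times the quotient is (108*sin(3*u) + 256*cos(4*u))/(24); at u = 0 this is 32/3.

32/3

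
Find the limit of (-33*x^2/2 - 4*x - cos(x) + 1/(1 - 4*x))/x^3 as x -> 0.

64

Substitution gives 0/0; apply L'Hôpital's rule 3 times.
After differentiating numerator and denominator 3 times the quotient is (-sin(x) + 384/(4*x - 1)^4)/(6); at x = 0 this is 64.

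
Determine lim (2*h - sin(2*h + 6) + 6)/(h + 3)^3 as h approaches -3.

Direct substitution gives 0/0.
Apply L'Hôpital: lim (2 - 2*cos(2*h + 6))/(3*(h + 3)^2), still 0/0.
Apply L'Hôpital: lim (4*sin(2*h + 6))/(6*h + 18), still 0/0.
After 3 applications of L'Hôpital's rule the quotient is (8*cos(2*h + 6))/(6); substituting h = -3 gives 4/3.

4/3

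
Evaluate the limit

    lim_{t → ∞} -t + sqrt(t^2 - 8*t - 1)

-4

An ∞ − ∞ form. Rationalising with the conjugate, the difference becomes (-8t - 1) / (√(t^2 - 8*t - 1) + t).
For large t the denominator behaves like 2·t, so the quotient tends to -8/2 = -4.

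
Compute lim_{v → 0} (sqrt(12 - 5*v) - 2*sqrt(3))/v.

-5*√(3)/12

A 0/0 form; rationalise with √(12 - 5v) + √12. This collapses the numerator to -5v, leaving -5/(√(12 - 5v) + √12) → -5/(2√12) = -5*√(3)/12.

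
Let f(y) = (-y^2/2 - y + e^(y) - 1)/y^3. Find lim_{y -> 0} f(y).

1/6

Direct substitution gives 0/0.
Apply L'Hôpital: lim (-y + e^(y) - 1)/(3*y^2), still 0/0.
Apply L'Hôpital: lim (e^(y) - 1)/(6*y), still 0/0.
After 3 applications of L'Hôpital's rule the quotient is (e^(y))/(6); substituting y = 0 gives 1/6.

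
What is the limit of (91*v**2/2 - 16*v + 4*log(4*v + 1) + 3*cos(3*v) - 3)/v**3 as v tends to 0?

256/3

Substitution gives 0/0; apply L'Hôpital's rule 3 times.
After differentiating numerator and denominator 3 times the quotient is (81*sin(3*v) + 512/(4*v + 1)^3)/(6); at v = 0 this is 256/3.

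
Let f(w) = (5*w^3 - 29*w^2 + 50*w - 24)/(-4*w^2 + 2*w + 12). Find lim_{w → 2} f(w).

3/7

Since w = 2 makes numerator and denominator zero, (w - 2) divides both.
Cancelling it gives (5*w^2 - 19*w + 12)/(-4*w - 6); now plug in w = 2 to get 3/7.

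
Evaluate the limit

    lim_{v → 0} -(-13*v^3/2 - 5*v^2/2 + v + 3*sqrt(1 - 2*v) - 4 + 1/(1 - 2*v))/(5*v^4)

-113/40

Substitution gives 0/0 (the numerator vanishes to order 4).
Expand each term to order v^4: the coefficient of v^4 in 3·√(1 - 2v) is -15/8 and in 1/(1 - 2v) is 16.
Lower-order terms cancel with the polynomial part, so the numerator is (113/8)·v^4 + o(v^4), and the limit is (113/8)/(-5) = -113/40.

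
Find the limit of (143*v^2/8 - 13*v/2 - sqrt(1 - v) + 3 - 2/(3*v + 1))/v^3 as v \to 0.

Substitution gives 0/0 (the numerator vanishes to order 3).
Expand each term to order v^3: the coefficient of v^3 in -2·1/(1 + 3v) is 54 and in −√(1 - v) is 1/16.
Lower-order terms cancel with the polynomial part, so the numerator is (865/16)·v^3 + o(v^3), and the limit is (865/16)/(1) = 865/16.

865/16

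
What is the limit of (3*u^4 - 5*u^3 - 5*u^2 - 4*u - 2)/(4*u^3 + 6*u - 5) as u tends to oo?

The numerator has higher degree (4 > 3); the quotient behaves like (3/(4))·u^1 for large |u|.
As u → +∞ this diverges to ∞.

∞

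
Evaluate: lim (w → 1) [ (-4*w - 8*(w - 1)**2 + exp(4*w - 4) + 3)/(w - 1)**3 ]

Direct substitution gives 0/0.
Apply L'Hôpital: lim (-16*w + 4*e^(4*w - 4) + 12)/(3*(w - 1)^2), still 0/0.
Apply L'Hôpital: lim (16*e^(4*w - 4) - 16)/(6*w - 6), still 0/0.
After 3 applications of L'Hôpital's rule the quotient is (64*e^(4*w - 4))/(6); substituting w = 1 gives 32/3.

32/3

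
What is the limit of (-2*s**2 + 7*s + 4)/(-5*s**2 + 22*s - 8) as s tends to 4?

1/2

At s = 4 both the top and bottom vanish — a removable singularity. Factoring out (s - 4) from each leaves (-2*s - 1)/(2 - 5*s), which at s = 4 equals 1/2.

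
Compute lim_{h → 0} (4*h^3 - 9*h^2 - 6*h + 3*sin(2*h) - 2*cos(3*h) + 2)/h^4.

-27/4

Substitution gives 0/0 (the numerator vanishes to order 4).
Expand each term to order h^4: the coefficient of h^4 in -2·cos(3h) is -27/4 and in 3·sin(2h) is 0.
Lower-order terms cancel with the polynomial part, so the numerator is (-27/4)·h^4 + o(h^4), and the limit is (-27/4)/(1) = -27/4.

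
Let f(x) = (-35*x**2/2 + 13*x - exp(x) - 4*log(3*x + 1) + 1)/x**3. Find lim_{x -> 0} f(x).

Substitution gives 0/0; apply L'Hôpital's rule 3 times.
After differentiating numerator and denominator 3 times the quotient is (-e^(x) - 216/(3*x + 1)^3)/(6); at x = 0 this is -217/6.

-217/6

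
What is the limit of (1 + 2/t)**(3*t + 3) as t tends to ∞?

e^(6)

Let L be the limit and take ln: ln L = lim (3t + 3)·ln(1 + 2/t) = lim (3t + 3)·(2/t + O(1/t²)) = 6.
Hence L = e^(6).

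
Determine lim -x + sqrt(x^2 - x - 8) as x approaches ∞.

-1/2

An ∞ − ∞ form. Rationalising with the conjugate, the difference becomes (-x - 8) / (√(x^2 - x - 8) + x).
For large x the denominator behaves like 2·x, so the quotient tends to -1/2 = -1/2.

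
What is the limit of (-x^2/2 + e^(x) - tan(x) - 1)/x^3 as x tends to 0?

Substitution gives 0/0; apply L'Hôpital's rule 3 times.
After differentiating numerator and denominator 3 times the quotient is (e^(x) - 6*tan(x)^4 - 8*tan(x)^2 - 2)/(6); at x = 0 this is -1/6.

-1/6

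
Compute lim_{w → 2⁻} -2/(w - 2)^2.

-∞

As w → 2⁻, (w - 2) → 0⁻, so (w - 2)^2 → 0⁺ and -2/(w - 2)^2 → -∞.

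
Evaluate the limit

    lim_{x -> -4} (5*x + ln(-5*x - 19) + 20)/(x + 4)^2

-25/2

Direct substitution gives 0/0.
Apply L'Hôpital: lim (5 - 5/(-5*x - 19))/(2*x + 8), still 0/0.
After 2 applications of L'Hôpital's rule the quotient is (-25/(-5*x - 19)^2)/(2); substituting x = -4 gives -25/2.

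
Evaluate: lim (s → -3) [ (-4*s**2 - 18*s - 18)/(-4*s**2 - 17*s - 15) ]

At s = -3 both the top and bottom vanish — a removable singularity. Factoring out (s + 3) from each leaves (-4*s - 6)/(-4*s - 5), which at s = -3 equals 6/7.

6/7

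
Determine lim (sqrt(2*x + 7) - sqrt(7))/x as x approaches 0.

√(7)/7

A 0/0 form; rationalise with √(7 + 2x) + √7. This collapses the numerator to 2x, leaving 2/(√(7 + 2x) + √7) → 2/(2√7) = √(7)/7.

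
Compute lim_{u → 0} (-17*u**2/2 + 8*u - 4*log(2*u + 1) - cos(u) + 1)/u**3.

Substitution gives 0/0; apply L'Hôpital's rule 3 times.
After differentiating numerator and denominator 3 times the quotient is (-sin(u) - 64/(2*u + 1)^3)/(6); at u = 0 this is -32/3.

-32/3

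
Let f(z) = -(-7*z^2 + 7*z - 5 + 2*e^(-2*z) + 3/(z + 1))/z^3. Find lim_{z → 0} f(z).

17/3

Substitution gives 0/0; apply L'Hôpital's rule 3 times.
After differentiating numerator and denominator 3 times the quotient is (-16*e^(-2*z) - 18/(z + 1)^4)/(-6); at z = 0 this is 17/3.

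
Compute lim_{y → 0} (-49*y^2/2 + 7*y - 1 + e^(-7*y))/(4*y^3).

Direct substitution gives 0/0.
Apply L'Hôpital: lim (-49*y + 7 - 7*e^(-7*y))/(12*y^2), still 0/0.
Apply L'Hôpital: lim (-49 + 49*e^(-7*y))/(24*y), still 0/0.
After 3 applications of L'Hôpital's rule the quotient is (-343*e^(-7*y))/(24); substituting y = 0 gives -343/24.

-343/24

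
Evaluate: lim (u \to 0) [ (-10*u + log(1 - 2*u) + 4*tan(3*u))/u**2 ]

-2

Substitution gives 0/0 (the numerator vanishes to order 2).
Expand each term to order u^2: the coefficient of u^2 in ln(1 - 2u) is -2 and in 4·tan(3u) is 0.
Lower-order terms cancel with the polynomial part, so the numerator is (-2)·u^2 + o(u^2), and the limit is (-2)/(1) = -2.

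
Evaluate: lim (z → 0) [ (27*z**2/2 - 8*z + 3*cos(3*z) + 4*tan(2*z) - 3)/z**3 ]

32/3

Substitution gives 0/0; apply L'Hôpital's rule 3 times.
After differentiating numerator and denominator 3 times the quotient is (81*sin(3*z) + 192*tan(2*z)^4 + 256*tan(2*z)^2 + 64)/(6); at z = 0 this is 32/3.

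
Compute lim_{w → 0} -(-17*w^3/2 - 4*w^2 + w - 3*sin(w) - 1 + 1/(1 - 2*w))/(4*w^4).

-4

Substitution gives 0/0 (the numerator vanishes to order 4).
Expand each term to order w^4: the coefficient of w^4 in -3·sin(w) is 0 and in 1/(1 - 2w) is 16.
Lower-order terms cancel with the polynomial part, so the numerator is (16)·w^4 + o(w^4), and the limit is (16)/(-4) = -4.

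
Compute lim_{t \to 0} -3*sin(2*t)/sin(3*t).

Substitution gives 0/0.
Divide numerator and denominator by t: sin(2t)/t → 2 and sin(3t)/t → 3, so the limit is -3·2/3 = -2.

-2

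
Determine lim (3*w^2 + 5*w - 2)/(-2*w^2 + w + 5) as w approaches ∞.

Numerator and denominator both have degree 2.
Dividing every term by w^2, all lower-order terms vanish and the limit is the ratio of leading coefficients, 3/(-2) = -3/2.

-3/2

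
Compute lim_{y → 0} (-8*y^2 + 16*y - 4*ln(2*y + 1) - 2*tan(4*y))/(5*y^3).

Substitution gives 0/0; apply L'Hôpital's rule 3 times.
After differentiating numerator and denominator 3 times the quotient is (-512*tan(4*y)^2/cos(4*y)^2 - 256/cos(4*y)^4 - 64/(2*y + 1)^3)/(30); at y = 0 this is -32/3.

-32/3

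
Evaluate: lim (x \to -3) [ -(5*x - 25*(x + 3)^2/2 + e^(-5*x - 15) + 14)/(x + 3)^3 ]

Direct substitution gives 0/0.
Apply L'Hôpital: lim (-25*x - 5*e^(-5*x - 15) - 70)/(-3*(x + 3)^2), still 0/0.
Apply L'Hôpital: lim (25*e^(-5*x - 15) - 25)/(-6*x - 18), still 0/0.
After 3 applications of L'Hôpital's rule the quotient is (-125*e^(-5*x - 15))/(-6); substituting x = -3 gives 125/6.

125/6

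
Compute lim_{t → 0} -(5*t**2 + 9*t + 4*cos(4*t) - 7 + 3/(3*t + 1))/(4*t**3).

81/4

Substitution gives 0/0; apply L'Hôpital's rule 3 times.
After differentiating numerator and denominator 3 times the quotient is (256*sin(4*t) - 486/(3*t + 1)^4)/(-24); at t = 0 this is 81/4.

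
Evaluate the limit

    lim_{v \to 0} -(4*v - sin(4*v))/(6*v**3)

Direct substitution gives 0/0.
Apply L'Hôpital: lim (4 - 4*cos(4*v))/(-18*v^2), still 0/0.
Apply L'Hôpital: lim (16*sin(4*v))/(-36*v), still 0/0.
After 3 applications of L'Hôpital's rule the quotient is (64*cos(4*v))/(-36); substituting v = 0 gives -16/9.

-16/9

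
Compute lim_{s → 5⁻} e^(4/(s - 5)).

0

As s → 5⁻, 4/(s - 5) → −∞, so e^(4/(s - 5)) → 0.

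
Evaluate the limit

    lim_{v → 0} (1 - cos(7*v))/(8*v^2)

Substitution gives 0/0.
Use (1 − cos u)/u² → 1/2 with u = 7v: the limit is 7²/(2·8) = 49/16.

49/16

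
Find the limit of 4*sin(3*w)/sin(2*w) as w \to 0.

Substitution gives 0/0.
Divide numerator and denominator by w: sin(3w)/w → 3 and sin(2w)/w → 2, so the limit is 4·3/2 = 6.

6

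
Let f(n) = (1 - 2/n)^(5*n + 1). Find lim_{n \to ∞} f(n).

e^(-10)

The base → 1 and the exponent → ∞: a 1^∞ form.
Take logarithms: (5n + 1)·ln(1 - 2/n). Since ln(1+u) ~ u for small u, this behaves like (5n)·(-2/n) → -10.
So the limit is e^(-10).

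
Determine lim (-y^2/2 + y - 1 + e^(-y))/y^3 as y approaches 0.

-1/6

Direct substitution gives 0/0.
Apply L'Hôpital: lim (-y + 1 - e^(-y))/(3*y^2), still 0/0.
Apply L'Hôpital: lim (-1 + e^(-y))/(6*y), still 0/0.
After 3 applications of L'Hôpital's rule the quotient is (-e^(-y))/(6); substituting y = 0 gives -1/6.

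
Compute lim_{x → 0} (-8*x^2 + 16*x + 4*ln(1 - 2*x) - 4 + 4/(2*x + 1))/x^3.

-128/3

Substitution gives 0/0; apply L'Hôpital's rule 3 times.
After differentiating numerator and denominator 3 times the quotient is (-192/(2*x + 1)^4 + 64/(2*x - 1)^3)/(6); at x = 0 this is -128/3.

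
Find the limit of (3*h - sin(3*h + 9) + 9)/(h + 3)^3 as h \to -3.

9/2

Direct substitution gives 0/0.
Apply L'Hôpital: lim (3 - 3*cos(3*h + 9))/(3*(h + 3)^2), still 0/0.
Apply L'Hôpital: lim (9*sin(3*h + 9))/(6*h + 18), still 0/0.
After 3 applications of L'Hôpital's rule the quotient is (27*cos(3*h + 9))/(6); substituting h = -3 gives 9/2.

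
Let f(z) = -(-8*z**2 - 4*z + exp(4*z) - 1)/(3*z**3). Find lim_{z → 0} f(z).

-32/9

Direct substitution gives 0/0.
Apply L'Hôpital: lim (-16*z + 4*e^(4*z) - 4)/(-9*z^2), still 0/0.
Apply L'Hôpital: lim (16*e^(4*z) - 16)/(-18*z), still 0/0.
After 3 applications of L'Hôpital's rule the quotient is (64*e^(4*z))/(-18); substituting z = 0 gives -32/9.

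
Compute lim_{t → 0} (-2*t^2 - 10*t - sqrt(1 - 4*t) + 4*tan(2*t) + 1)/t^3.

Substitution gives 0/0; apply L'Hôpital's rule 3 times.
After differentiating numerator and denominator 3 times the quotient is (192*tan(2*t)^2/cos(2*t)^2 + 64/cos(2*t)^2 + 24/(1 - 4*t)^(5/2))/(6); at t = 0 this is 44/3.

44/3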